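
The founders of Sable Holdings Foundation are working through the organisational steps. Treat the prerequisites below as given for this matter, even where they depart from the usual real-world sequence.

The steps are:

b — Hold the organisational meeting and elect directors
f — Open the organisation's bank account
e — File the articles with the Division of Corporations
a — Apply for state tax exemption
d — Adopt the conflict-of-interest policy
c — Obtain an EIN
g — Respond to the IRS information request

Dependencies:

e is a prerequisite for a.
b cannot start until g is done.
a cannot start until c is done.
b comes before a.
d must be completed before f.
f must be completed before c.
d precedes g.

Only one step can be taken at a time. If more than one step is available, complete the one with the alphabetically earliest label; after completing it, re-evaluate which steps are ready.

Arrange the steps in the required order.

Nothing is required for d and e. d has the earlier label → d first.
f and g now also ready, so the ready set is {e, f, g}; e has the earlier label → e.
Now f and g have their prerequisites met. f has the earlier label, so f next.
Now c and g have their prerequisites met. c has the earlier label, so c next.
g needed d, now all done → g.
b needed g, now all done → b.
a needed b, c and e, now all done → a.

d e f c g b a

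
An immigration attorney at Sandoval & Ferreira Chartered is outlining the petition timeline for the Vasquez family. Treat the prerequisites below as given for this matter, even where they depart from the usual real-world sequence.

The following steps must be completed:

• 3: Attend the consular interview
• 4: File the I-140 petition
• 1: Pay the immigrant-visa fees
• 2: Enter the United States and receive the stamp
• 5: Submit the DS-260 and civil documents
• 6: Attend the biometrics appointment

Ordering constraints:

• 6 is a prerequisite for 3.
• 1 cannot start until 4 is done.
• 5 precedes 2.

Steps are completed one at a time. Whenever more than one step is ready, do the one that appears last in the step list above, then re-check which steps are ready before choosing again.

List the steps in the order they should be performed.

6 → 5 → 2 → 4 → 1 → 3

Nothing is required for 6, 5 and 4. 6 is listed later → 6 first.
5, 4 and 3 are all available; 5 is listed later → 5.
2 now also ready, so the ready set is {2, 4, 3}; 2 is listed later → 2.
Ready: 4 and 3. 4 is listed later → 4.
1 and 3 are both available; 1 is listed later → 1.
3 needed 6, now all done → 3.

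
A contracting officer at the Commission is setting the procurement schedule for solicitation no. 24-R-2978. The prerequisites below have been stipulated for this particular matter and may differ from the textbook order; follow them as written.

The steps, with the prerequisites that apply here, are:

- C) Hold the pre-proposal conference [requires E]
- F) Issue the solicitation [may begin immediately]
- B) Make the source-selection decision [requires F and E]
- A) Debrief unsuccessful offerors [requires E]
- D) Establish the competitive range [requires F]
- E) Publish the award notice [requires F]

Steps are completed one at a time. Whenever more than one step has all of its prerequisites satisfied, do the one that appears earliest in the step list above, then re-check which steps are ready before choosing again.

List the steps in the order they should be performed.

F is the only step with nothing outstanding, so it goes first.
Ready: D and E. D is listed earlier → D.
E is the only step now ready → E.
C, B and A are all available; C is listed earlier → C.
B and A are both available; B is listed earlier → B.
That leaves A as the only ready step → A.

F, D, E, C, B, A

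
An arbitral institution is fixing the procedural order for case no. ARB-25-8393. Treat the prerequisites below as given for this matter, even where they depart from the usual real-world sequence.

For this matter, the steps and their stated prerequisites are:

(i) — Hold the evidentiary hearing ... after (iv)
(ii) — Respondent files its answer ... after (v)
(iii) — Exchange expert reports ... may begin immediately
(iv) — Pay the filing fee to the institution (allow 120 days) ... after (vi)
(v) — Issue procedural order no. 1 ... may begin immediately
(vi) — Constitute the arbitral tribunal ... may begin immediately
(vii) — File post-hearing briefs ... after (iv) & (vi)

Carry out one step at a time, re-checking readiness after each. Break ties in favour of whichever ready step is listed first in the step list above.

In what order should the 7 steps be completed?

(iii), (v), (ii), (vi), (iv), (i), (vii)

Nothing is required for (iii), (v) and (vi). (iii) is listed earlier → (iii) first.
(v) and (vi) are both available; (v) is listed earlier → (v).
Ready: (ii) and (vi). (ii) is listed earlier → (ii).
That leaves (vi) as the only ready step → (vi).
That leaves (iv) as the only ready step → (iv).
(i) and (vii) are both available; (i) is listed earlier → (i).
(vii) needed (iv) and (vi), now all done → (vii).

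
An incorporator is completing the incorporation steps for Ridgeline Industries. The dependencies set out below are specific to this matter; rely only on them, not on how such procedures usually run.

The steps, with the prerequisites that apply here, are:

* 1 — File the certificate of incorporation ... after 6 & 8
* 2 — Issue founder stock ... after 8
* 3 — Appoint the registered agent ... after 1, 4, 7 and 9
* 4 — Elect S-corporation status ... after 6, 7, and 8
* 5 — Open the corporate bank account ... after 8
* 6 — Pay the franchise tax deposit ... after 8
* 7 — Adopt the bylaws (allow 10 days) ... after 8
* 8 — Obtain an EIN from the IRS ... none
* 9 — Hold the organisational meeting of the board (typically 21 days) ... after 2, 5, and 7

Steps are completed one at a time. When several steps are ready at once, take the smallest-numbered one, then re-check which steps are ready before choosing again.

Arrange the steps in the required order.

8 2 5 6 1 7 4 9 3

8 is the only step with nothing outstanding, so it goes first.
Ready: 2, 5, 6 and 7. 2 has the earlier label → 2.
5, 6 and 7 are all available; 5 has the earlier label → 5.
Ready: 6 and 7. 6 has the earlier label → 6.
1 and 7 are both available; 1 has the earlier label → 1.
7 needed 8, now all done → 7.
4 and 9 are both available; 4 has the earlier label → 4.
Next only 9 has its prerequisites met → 9.
Next only 3 has its prerequisites met → 3.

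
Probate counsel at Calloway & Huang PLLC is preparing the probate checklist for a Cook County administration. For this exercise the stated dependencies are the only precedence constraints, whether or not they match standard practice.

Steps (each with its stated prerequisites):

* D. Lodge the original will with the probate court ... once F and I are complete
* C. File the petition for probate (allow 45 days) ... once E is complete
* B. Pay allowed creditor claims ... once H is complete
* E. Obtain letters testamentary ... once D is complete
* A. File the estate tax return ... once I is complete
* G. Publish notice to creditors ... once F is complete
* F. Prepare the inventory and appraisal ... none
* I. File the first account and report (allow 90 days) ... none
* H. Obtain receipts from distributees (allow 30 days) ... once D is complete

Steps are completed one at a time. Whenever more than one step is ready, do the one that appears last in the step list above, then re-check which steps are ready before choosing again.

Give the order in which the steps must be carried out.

Nothing is required for I and F. I is listed later → I first.
Ready: F and A. F is listed later → F.
Ready: G, A and D. G is listed later → G.
Now A and D have their prerequisites met. A is listed later, so A next.
D is the only step now ready → D.
Now H and E have their prerequisites met. H is listed later, so H next.
B now also ready, so the ready set is {E, B}; E is listed later → E.
Ready: B and C. B is listed later → B.
C needed E, now all done → C.

I, F, G, A, D, H, E, B, C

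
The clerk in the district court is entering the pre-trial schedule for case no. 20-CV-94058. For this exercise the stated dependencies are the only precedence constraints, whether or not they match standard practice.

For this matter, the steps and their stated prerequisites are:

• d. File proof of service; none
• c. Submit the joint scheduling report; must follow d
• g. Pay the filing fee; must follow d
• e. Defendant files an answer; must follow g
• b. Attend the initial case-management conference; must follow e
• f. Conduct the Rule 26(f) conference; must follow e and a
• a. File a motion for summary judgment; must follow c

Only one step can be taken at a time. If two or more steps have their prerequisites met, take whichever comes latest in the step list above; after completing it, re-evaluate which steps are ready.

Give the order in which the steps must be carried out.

d, g, e, b, c, a, f

d is the only step with nothing outstanding, so it goes first.
Ready: g and c. g is listed later → g.
e now also ready, so the ready set is {e, c}; e is listed later → e.
b and c are both available; b is listed later → b.
c needed d, now all done → c.
a needed c, now all done → a.
Next only f has its prerequisites met → f.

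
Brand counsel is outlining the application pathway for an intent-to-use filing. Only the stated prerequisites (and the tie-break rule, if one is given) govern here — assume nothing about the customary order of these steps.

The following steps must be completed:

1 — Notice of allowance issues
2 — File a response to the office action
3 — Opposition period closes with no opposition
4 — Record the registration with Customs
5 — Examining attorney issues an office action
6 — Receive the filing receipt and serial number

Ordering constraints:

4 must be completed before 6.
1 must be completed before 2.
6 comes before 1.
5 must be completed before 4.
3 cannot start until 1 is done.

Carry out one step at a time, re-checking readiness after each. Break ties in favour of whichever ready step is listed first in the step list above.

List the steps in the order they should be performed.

5 → 4 → 6 → 1 → 2 → 3

5 has no prerequisites → 5 first.
4 needed 5, now all done → 4.
That leaves 6 as the only ready step → 6.
That leaves 1 as the only ready step → 1.
Ready: 2 and 3. 2 is listed earlier → 2.
3 is the only step now ready → 3.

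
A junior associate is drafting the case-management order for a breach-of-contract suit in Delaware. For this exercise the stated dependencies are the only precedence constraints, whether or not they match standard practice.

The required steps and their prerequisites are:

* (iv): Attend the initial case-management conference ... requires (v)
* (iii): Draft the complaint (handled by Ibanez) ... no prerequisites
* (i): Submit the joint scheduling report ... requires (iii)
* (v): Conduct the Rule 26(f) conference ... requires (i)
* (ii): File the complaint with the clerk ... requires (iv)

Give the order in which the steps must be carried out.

(iii) → (i) → (v) → (iv) → (ii)

Only (iii) has no prerequisites, so it is first.
That leaves (i) as the only ready step → (i).
(v) needed (i), now all done → (v).
(iv) needed (v), now all done → (iv).
(ii) needed (iv), now all done → (ii).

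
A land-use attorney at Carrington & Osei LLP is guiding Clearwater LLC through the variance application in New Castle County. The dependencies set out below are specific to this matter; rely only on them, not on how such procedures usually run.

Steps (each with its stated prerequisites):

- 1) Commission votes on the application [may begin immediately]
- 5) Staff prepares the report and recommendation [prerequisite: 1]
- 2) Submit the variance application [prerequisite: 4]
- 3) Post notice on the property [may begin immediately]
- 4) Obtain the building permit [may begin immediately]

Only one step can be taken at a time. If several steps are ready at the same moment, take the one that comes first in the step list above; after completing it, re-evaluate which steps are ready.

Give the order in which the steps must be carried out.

Nothing is required for 1, 3 and 4. 1 is listed earlier → 1 first.
5 now also ready, so the ready set is {5, 3, 4}; 5 is listed earlier → 5.
Now 3 and 4 have their prerequisites met. 3 is listed earlier, so 3 next.
That leaves 4 as the only ready step → 4.
2 needed 4, now all done → 2.

1, 5, 3, 4, 2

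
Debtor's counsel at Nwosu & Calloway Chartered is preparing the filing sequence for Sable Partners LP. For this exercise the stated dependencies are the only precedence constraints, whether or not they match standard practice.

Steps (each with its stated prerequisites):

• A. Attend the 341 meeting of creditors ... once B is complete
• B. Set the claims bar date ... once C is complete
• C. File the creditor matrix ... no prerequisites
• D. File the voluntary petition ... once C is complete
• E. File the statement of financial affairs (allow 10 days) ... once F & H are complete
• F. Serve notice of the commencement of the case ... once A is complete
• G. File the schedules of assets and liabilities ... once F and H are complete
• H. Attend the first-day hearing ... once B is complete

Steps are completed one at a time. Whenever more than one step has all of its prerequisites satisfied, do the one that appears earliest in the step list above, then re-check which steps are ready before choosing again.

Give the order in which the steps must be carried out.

C, B, A, D, F, H, E, G

C is the only step with nothing outstanding, so it goes first.
Now B and D have their prerequisites met. B is listed earlier, so B next.
Now A, D and H have their prerequisites met. A is listed earlier, so A next.
Ready: D, F and H. D is listed earlier → D.
Ready: F and H. F is listed earlier → F.
H needed B, now all done → H.
E and G are both available; E is listed earlier → E.
Next only G has its prerequisites met → G.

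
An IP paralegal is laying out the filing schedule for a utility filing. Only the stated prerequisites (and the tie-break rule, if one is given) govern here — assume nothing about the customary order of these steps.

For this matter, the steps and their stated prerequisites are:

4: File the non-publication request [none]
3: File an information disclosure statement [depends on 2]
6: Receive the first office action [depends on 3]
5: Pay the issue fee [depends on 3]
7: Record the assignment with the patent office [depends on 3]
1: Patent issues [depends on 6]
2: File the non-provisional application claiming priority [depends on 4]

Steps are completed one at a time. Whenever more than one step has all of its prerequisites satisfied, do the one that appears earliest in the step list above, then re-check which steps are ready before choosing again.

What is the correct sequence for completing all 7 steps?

Only 4 has no prerequisites, so it is first.
That leaves 2 as the only ready step → 2.
3 is the only step now ready → 3.
Ready: 6, 5 and 7. 6 is listed earlier → 6.
1 now also ready, so the ready set is {5, 7, 1}; 5 is listed earlier → 5.
Now 7 and 1 have their prerequisites met. 7 is listed earlier, so 7 next.
1 needed 6, now all done → 1.

4 → 2 → 3 → 6 → 5 → 7 → 1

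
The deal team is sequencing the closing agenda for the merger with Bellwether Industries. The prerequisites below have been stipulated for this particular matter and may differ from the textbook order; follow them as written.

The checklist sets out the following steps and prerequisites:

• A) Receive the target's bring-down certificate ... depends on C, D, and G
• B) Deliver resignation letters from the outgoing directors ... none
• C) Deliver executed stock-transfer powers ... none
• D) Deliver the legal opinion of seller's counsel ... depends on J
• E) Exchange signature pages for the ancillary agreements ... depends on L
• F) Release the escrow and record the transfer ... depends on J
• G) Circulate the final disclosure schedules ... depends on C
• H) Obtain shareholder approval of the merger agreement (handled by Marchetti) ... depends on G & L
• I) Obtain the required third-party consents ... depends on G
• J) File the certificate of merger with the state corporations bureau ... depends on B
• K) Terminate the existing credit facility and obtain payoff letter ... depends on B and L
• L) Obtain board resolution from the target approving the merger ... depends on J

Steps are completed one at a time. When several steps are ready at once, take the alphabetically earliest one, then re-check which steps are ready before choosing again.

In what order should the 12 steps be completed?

B and C have no prerequisites; B has the earlier label, so B is first.
Now C and J have their prerequisites met. C has the earlier label, so C next.
G now also ready, so the ready set is {G, J}; G has the earlier label → G.
I now also ready, so the ready set is {I, J}; I has the earlier label → I.
J is the only step now ready → J.
Now D, F and L have their prerequisites met. D has the earlier label, so D next.
Ready: A, F and L. A has the earlier label → A.
Ready: F and L. F has the earlier label → F.
L needed J, now all done → L.
Ready: E, H and K. E has the earlier label → E.
Now H and K have their prerequisites met. H has the earlier label, so H next.
K is the only step now ready → K.

B → C → G → I → J → D → A → F → L → E → H → K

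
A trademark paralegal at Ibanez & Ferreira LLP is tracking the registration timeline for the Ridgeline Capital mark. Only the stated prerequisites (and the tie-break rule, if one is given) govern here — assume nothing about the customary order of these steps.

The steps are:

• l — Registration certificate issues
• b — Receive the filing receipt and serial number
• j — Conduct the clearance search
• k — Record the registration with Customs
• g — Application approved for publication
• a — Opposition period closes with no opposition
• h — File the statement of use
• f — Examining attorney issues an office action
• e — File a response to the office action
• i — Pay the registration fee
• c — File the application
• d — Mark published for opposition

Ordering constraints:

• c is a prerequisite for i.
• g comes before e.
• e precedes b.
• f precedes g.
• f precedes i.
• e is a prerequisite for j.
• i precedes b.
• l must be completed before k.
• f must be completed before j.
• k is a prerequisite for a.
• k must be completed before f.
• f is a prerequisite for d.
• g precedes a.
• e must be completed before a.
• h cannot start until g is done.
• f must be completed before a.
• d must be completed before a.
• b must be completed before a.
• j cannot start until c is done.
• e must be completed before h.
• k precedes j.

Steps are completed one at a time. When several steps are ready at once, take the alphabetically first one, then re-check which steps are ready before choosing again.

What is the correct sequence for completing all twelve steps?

c, l, k, f, d, g, e, h, i, b, a, j

c and l have no prerequisites; c has the earlier label, so c is first.
l is the only step now ready → l.
k needed l, now all done → k.
That leaves f as the only ready step → f.
Now d, g and i have their prerequisites met. d has the earlier label, so d next.
Now g and i have their prerequisites met. g has the earlier label, so g next.
Ready: e and i. e has the earlier label → e.
h and j now also ready, so the ready set is {h, i, j}; h has the earlier label → h.
i and j are both available; i has the earlier label → i.
Now b and j have their prerequisites met. b has the earlier label, so b next.
a now also ready, so the ready set is {a, j}; a has the earlier label → a.
That leaves j as the only ready step → j.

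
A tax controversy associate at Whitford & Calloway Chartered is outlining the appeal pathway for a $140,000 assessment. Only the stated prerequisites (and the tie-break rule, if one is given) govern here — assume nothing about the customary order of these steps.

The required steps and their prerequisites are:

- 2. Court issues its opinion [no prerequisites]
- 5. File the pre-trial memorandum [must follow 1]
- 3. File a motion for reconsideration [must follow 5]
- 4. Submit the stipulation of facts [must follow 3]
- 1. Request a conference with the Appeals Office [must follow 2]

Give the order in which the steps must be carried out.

2 is the only step with nothing outstanding, so it goes first.
1 is the only step now ready → 1.
5 needed 1, now all done → 5.
3 is the only step now ready → 3.
4 needed 3, now all done → 4.

2, 1, 5, 3, 4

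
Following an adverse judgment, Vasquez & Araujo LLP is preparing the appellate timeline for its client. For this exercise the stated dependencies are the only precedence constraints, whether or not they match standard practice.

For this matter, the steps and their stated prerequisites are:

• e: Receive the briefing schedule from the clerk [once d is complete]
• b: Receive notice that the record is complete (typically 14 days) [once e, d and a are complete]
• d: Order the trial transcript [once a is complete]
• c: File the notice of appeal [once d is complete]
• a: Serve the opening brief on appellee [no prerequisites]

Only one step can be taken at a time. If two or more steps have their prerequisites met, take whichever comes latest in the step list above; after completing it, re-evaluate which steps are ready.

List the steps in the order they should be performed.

a has no prerequisites → a first.
Next only d has its prerequisites met → d.
c and e are both available; c is listed later → c.
e needed d, now all done → e.
b needed a, d and e, now all done → b.

a d c e b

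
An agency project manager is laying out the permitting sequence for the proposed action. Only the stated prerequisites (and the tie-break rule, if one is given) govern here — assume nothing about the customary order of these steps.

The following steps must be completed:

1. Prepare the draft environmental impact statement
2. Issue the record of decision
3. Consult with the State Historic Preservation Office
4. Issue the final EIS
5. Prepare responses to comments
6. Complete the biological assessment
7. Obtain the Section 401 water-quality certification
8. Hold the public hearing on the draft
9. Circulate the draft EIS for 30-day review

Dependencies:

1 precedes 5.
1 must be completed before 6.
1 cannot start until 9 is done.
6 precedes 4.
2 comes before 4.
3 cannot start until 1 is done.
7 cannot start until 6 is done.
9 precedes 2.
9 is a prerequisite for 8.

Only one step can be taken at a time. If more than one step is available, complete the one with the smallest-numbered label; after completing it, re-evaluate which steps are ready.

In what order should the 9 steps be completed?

9 → 1 → 2 → 3 → 5 → 6 → 4 → 7 → 8

9 has no prerequisites → 9 first.
Ready: 1, 2 and 8. 1 has the earlier label → 1.
3, 5 and 6 now also ready, so the ready set is {2, 3, 5, 6, 8}; 2 has the earlier label → 2.
Now 3, 5, 6 and 8 have their prerequisites met. 3 has the earlier label, so 3 next.
Ready: 5, 6 and 8. 5 has the earlier label → 5.
6 and 8 are both available; 6 has the earlier label → 6.
Now 4, 7 and 8 have their prerequisites met. 4 has the earlier label, so 4 next.
Now 7 and 8 have their prerequisites met. 7 has the earlier label, so 7 next.
Next only 8 has its prerequisites met → 8.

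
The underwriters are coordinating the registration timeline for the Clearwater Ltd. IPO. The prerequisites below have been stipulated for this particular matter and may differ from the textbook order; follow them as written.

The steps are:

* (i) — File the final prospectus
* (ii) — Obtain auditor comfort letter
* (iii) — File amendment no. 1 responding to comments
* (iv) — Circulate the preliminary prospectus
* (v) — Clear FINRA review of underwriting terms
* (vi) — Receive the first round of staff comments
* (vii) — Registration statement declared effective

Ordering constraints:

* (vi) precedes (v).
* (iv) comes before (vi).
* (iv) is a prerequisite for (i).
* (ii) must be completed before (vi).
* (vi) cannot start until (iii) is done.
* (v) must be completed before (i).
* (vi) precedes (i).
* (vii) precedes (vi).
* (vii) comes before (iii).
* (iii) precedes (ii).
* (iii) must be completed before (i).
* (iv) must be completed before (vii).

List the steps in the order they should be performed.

(iv) (vii) (iii) (ii) (vi) (v) (i)

Only (iv) has no prerequisites, so it is first.
(vii) needed (iv), now all done → (vii).
(iii) needed (vii), now all done → (iii).
That leaves (ii) as the only ready step → (ii).
(vi) is the only step now ready → (vi).
(v) needed (vi), now all done → (v).
That leaves (i) as the only ready step → (i).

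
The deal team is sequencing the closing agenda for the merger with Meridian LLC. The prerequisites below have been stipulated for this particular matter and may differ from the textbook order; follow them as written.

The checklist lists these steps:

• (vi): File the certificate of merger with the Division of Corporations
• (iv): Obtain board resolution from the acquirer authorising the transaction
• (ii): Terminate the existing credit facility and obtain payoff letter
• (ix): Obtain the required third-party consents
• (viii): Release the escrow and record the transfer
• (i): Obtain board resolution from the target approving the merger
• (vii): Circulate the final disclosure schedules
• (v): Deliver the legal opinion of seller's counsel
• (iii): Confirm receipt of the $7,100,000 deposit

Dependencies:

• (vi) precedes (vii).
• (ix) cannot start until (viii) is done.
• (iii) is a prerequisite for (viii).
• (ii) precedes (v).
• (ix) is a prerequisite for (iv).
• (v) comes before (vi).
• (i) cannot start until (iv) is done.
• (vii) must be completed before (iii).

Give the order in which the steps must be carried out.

Only (ii) has no prerequisites, so it is first.
(v) needed (ii), now all done → (v).
Next only (vi) has its prerequisites met → (vi).
(vii) needed (vi), now all done → (vii).
(iii) is the only step now ready → (iii).
(viii) needed (iii), now all done → (viii).
(ix) needed (viii), now all done → (ix).
(iv) needed (ix), now all done → (iv).
That leaves (i) as the only ready step → (i).

(ii), (v), (vi), (vii), (iii), (viii), (ix), (iv), (i)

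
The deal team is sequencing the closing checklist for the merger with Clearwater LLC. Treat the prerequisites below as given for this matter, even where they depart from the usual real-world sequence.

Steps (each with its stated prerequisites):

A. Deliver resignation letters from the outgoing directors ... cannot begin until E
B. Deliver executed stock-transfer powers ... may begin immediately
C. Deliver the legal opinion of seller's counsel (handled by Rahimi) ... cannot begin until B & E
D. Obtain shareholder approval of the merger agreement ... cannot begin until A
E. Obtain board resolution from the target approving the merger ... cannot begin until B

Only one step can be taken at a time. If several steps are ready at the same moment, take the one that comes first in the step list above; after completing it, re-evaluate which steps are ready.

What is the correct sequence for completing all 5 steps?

Only B has no prerequisites, so it is first.
E needed B, now all done → E.
Now A and C have their prerequisites met. A is listed earlier, so A next.
Ready: C and D. C is listed earlier → C.
Next only D has its prerequisites met → D.

B, E, A, C, D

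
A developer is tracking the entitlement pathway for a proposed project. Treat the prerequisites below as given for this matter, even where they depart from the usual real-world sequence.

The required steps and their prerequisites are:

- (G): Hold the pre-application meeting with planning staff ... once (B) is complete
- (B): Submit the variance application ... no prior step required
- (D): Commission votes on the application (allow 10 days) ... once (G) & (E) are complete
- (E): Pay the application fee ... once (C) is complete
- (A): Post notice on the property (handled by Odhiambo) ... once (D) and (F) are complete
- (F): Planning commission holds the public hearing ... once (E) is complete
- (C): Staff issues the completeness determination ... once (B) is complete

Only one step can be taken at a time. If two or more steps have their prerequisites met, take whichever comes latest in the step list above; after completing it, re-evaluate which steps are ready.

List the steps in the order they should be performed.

(B), (C), (E), (F), (G), (D), (A)

Only (B) has no prerequisites, so it is first.
(C) and (G) are both available; (C) is listed later → (C).
(E) now also ready, so the ready set is {(E), (G)}; (E) is listed later → (E).
(F) now also ready, so the ready set is {(F), (G)}; (F) is listed later → (F).
(G) needed (B), now all done → (G).
(D) is the only step now ready → (D).
(A) needed (F) and (D), now all done → (A).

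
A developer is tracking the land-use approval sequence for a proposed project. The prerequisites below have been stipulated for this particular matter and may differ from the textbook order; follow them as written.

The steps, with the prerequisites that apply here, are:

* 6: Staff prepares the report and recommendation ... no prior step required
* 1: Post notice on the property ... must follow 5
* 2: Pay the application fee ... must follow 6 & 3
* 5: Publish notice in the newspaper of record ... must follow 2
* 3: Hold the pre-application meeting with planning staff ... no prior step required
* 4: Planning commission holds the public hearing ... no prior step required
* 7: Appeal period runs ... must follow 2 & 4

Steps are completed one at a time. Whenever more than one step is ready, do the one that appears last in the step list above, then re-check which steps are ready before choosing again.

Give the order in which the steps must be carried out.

4 → 3 → 6 → 2 → 7 → 5 → 1

Nothing is required for 4, 3 and 6. 4 is listed later → 4 first.
Now 3 and 6 have their prerequisites met. 3 is listed later, so 3 next.
That leaves 6 as the only ready step → 6.
2 needed 3 and 6, now all done → 2.
Now 7 and 5 have their prerequisites met. 7 is listed later, so 7 next.
5 needed 2, now all done → 5.
Next only 1 has its prerequisites met → 1.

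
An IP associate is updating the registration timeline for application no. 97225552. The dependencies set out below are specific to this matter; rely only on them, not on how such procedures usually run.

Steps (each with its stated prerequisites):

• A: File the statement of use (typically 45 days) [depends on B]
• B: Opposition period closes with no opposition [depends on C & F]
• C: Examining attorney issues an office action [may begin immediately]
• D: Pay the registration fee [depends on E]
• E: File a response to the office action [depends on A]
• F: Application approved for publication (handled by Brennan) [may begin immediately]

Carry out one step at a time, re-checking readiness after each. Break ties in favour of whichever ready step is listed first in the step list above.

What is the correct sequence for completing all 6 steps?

Nothing is required for C and F. C is listed earlier → C first.
That leaves F as the only ready step → F.
B needed C and F, now all done → B.
A needed B, now all done → A.
E is the only step now ready → E.
That leaves D as the only ready step → D.

C, F, B, A, E, D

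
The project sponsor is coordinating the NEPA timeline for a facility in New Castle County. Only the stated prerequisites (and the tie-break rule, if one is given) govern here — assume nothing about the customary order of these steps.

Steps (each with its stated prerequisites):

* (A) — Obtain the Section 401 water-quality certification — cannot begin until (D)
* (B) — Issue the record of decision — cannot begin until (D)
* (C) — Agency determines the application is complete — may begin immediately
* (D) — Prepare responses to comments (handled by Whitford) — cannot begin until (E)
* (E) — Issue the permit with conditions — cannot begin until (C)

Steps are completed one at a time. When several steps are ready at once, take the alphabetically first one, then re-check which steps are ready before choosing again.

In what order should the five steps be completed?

(C), (E), (D), (A), (B)

(C) is the only step with nothing outstanding, so it goes first.
(E) needed (C), now all done → (E).
That leaves (D) as the only ready step → (D).
Ready: (A) and (B). (A) has the earlier label → (A).
Next only (B) has its prerequisites met → (B).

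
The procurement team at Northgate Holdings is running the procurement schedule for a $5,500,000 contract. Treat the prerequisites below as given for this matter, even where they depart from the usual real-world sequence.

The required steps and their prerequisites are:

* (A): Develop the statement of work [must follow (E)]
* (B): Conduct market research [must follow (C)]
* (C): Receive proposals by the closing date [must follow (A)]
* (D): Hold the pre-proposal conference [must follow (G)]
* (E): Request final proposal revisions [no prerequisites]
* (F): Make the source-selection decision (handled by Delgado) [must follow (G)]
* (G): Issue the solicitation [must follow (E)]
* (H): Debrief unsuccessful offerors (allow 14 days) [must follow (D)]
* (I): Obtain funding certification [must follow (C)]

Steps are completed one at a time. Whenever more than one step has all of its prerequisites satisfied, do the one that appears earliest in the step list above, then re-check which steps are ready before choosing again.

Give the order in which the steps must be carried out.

(E) has no prerequisites → (E) first.
Now (A) and (G) have their prerequisites met. (A) is listed earlier, so (A) next.
(C) now also ready, so the ready set is {(C), (G)}; (C) is listed earlier → (C).
Now (B), (G) and (I) have their prerequisites met. (B) is listed earlier, so (B) next.
Now (G) and (I) have their prerequisites met. (G) is listed earlier, so (G) next.
Ready: (D), (F) and (I). (D) is listed earlier → (D).
(H) now also ready, so the ready set is {(F), (H), (I)}; (F) is listed earlier → (F).
Now (H) and (I) have their prerequisites met. (H) is listed earlier, so (H) next.
Next only (I) has its prerequisites met → (I).

(E) (A) (C) (B) (G) (D) (F) (H) (I)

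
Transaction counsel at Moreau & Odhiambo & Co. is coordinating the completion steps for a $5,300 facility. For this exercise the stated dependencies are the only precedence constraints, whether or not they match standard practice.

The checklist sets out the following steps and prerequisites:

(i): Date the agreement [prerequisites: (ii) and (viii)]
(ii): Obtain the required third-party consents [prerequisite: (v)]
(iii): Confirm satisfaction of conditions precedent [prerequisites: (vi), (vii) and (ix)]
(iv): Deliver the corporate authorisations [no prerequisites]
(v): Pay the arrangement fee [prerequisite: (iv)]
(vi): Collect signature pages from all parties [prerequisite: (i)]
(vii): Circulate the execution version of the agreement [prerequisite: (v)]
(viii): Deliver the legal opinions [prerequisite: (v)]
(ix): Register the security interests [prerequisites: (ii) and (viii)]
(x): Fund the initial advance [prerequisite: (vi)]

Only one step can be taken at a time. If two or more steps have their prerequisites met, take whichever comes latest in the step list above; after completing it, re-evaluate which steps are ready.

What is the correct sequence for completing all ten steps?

Only (iv) has no prerequisites, so it is first.
(v) needed (iv), now all done → (v).
Now (viii), (vii) and (ii) have their prerequisites met. (viii) is listed later, so (viii) next.
(vii) and (ii) are both available; (vii) is listed later → (vii).
(ii) needed (v), now all done → (ii).
Now (ix) and (i) have their prerequisites met. (ix) is listed later, so (ix) next.
Next only (i) has its prerequisites met → (i).
(vi) is the only step now ready → (vi).
(x) and (iii) are both available; (x) is listed later → (x).
Next only (iii) has its prerequisites met → (iii).

(iv) (v) (viii) (vii) (ii) (ix) (i) (vi) (x) (iii)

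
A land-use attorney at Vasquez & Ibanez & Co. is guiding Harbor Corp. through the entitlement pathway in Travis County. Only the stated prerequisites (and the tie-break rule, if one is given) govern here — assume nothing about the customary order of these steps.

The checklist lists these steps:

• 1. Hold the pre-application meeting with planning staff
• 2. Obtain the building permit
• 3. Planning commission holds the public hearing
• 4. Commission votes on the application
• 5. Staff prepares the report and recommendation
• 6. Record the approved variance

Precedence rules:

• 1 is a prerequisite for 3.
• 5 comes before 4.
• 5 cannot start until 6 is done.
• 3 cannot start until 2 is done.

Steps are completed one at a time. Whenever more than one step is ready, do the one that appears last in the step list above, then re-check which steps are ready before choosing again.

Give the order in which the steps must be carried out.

6 → 5 → 4 → 2 → 1 → 3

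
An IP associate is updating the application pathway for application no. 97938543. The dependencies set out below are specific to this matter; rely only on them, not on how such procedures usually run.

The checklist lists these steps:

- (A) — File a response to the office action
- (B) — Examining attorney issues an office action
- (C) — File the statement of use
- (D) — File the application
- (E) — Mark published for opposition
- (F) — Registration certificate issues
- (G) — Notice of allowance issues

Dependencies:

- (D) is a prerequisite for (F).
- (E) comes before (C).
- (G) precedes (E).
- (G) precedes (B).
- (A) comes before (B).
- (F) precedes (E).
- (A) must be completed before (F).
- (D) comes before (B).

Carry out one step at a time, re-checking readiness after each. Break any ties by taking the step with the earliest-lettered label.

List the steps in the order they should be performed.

Nothing is required for (A), (D) and (G). (A) has the earlier label → (A) first.
(D) and (G) are both available; (D) has the earlier label → (D).
Ready: (F) and (G). (F) has the earlier label → (F).
Next only (G) has its prerequisites met → (G).
Now (B) and (E) have their prerequisites met. (B) has the earlier label, so (B) next.
That leaves (E) as the only ready step → (E).
(C) needed (E), now all done → (C).

(A), (D), (F), (G), (B), (E), (C)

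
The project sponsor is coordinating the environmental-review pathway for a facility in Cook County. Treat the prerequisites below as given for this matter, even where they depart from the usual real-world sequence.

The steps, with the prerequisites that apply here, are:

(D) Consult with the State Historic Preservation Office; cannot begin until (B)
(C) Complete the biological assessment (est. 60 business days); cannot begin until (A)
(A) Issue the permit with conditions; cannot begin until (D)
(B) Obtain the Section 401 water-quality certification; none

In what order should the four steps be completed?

(B), (D), (A), (C)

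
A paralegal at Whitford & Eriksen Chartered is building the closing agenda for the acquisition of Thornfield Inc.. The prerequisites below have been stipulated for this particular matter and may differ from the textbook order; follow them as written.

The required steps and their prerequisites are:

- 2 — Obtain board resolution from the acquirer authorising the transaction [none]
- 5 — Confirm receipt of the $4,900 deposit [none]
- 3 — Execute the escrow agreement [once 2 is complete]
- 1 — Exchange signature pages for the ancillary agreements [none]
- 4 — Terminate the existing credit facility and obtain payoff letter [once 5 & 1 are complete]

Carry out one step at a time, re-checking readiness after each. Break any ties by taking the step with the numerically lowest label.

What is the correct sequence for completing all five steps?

Nothing is required for 1, 2 and 5. 1 has the earlier label → 1 first.
Now 2 and 5 have their prerequisites met. 2 has the earlier label, so 2 next.
3 and 5 are both available; 3 has the earlier label → 3.
Next only 5 has its prerequisites met → 5.
4 needed 1 and 5, now all done → 4.

1 → 2 → 3 → 5 → 4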